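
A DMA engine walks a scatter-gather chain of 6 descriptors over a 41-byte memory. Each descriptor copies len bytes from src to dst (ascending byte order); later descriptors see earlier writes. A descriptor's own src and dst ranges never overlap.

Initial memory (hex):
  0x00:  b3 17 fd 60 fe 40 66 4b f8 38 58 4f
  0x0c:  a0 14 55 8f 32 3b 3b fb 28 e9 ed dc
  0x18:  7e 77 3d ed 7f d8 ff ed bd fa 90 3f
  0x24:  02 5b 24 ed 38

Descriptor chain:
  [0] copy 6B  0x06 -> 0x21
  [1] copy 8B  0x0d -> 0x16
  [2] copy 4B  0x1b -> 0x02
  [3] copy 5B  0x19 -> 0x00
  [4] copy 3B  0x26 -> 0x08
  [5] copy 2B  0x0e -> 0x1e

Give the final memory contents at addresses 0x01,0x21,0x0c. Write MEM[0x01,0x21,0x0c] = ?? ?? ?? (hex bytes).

MEM[0x01,0x21,0x0c] = 3b 66 a0

#0 dst[0x21+6] := {0x66,0x4b,0xf8,0x38,0x58,0x4f}
#1 dst[0x16+8] := {0x14,0x55,0x8f,0x32,0x3b,0x3b,0xfb,0x28}
#2 dst[0x02+4] := {0x3b,0xfb,0x28,0xff}
#3 dst[0x00+5] := {0x32,0x3b,0x3b,0xfb,0x28}
#4 dst[0x08+3] := {0x4f,0xed,0x38}
#5 dst[0x1e+2] := {0x55,0x8f}
query mem[0x01]=0x3b, mem[0x21]=0x66, mem[0x0c]=0xa0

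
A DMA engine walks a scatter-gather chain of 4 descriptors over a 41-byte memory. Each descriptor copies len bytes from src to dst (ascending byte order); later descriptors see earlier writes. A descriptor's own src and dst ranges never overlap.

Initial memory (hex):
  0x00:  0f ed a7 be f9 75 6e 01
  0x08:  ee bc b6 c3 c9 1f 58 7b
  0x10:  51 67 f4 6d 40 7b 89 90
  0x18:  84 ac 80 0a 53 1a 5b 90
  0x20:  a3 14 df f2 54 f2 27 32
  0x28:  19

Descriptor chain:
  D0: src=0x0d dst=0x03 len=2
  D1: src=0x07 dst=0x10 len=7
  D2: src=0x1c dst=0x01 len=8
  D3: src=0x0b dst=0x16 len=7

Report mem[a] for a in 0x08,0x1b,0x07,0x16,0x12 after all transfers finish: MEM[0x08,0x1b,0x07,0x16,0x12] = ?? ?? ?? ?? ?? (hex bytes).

MEM[0x08,0x1b,0x07,0x16,0x12] = f2 01 df c3 bc

D0: mem[0x03..0x04] <- [1f 58]
D1: mem[0x10..0x16] <- [01 ee bc b6 c3 c9 1f]
D2: mem[0x01..0x08] <- [53 1a 5b 90 a3 14 df f2]
D3: mem[0x16..0x1c] <- [c3 c9 1f 58 7b 01 ee]
query mem[0x08]=0xf2, mem[0x1b]=0x01, mem[0x07]=0xdf, mem[0x16]=0xc3, mem[0x12]=0xbc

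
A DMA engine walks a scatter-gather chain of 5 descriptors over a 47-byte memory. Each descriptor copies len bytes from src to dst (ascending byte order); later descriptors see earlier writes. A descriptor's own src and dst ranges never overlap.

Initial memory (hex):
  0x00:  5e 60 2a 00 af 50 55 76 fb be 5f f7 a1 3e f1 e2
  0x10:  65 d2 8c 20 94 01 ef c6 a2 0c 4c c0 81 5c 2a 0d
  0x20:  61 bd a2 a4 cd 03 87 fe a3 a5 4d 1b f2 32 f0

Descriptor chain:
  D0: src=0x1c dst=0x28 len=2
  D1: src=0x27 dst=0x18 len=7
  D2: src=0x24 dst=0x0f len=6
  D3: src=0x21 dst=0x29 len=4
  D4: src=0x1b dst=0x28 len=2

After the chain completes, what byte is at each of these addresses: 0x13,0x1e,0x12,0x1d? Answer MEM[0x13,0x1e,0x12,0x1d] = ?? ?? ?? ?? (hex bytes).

MEM[0x13,0x1e,0x12,0x1d] = 81 32 fe f2

  after D0: wrote 2B at 0x28 = 815c
  after D1: wrote 7B at 0x18 = fe815c4d1bf232
  after D2: wrote 6B at 0x0f = cd0387fe815c
  after D3: wrote 4B at 0x29 = bda2a4cd
  after D4: wrote 2B at 0x28 = 4d1b
query mem[0x13]=0x81, mem[0x1e]=0x32, mem[0x12]=0xfe, mem[0x1d]=0xf2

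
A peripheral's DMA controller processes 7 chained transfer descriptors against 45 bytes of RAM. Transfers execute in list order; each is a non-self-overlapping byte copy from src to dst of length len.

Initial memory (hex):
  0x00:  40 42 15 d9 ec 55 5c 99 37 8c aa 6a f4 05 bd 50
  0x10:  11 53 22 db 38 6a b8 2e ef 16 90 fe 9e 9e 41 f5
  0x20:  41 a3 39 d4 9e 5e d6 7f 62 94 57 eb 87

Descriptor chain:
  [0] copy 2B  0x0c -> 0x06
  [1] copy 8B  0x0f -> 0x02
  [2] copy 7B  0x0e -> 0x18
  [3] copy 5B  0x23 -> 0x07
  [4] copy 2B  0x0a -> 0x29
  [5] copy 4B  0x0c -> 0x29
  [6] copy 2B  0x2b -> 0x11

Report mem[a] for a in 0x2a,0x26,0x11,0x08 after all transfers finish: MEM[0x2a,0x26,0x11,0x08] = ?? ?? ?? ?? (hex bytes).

MEM[0x2a,0x26,0x11,0x08] = 05 d6 bd 9e

  after D0: wrote 2B at 0x06 = f405
  after D1: wrote 8B at 0x02 = 50115322db386ab8
  after D2: wrote 7B at 0x18 = bd50115322db38
  after D3: wrote 5B at 0x07 = d49e5ed67f
  after D4: wrote 2B at 0x29 = d67f
  after D5: wrote 4B at 0x29 = f405bd50
  after D6: wrote 2B at 0x11 = bd50
query mem[0x2a]=0x05, mem[0x26]=0xd6, mem[0x11]=0xbd, mem[0x08]=0x9e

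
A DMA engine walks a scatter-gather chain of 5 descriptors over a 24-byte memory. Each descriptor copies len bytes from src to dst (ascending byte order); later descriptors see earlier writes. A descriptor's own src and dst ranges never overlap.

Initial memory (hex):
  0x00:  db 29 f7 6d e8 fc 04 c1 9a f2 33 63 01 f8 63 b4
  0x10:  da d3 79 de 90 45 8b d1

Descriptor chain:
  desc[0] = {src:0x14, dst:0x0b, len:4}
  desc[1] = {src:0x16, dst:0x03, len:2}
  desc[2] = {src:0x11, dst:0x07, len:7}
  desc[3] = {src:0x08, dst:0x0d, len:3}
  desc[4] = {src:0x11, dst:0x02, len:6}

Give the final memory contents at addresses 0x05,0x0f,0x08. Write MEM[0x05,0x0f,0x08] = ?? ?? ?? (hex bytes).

[0] 0x14->0x0b len=4 : 90 45 8b d1
[1] 0x16->0x03 len=2 : 8b d1
[2] 0x11->0x07 len=7 : d3 79 de 90 45 8b d1
[3] 0x08->0x0d len=3 : 79 de 90
[4] 0x11->0x02 len=6 : d3 79 de 90 45 8b
query mem[0x05]=0x90, mem[0x0f]=0x90, mem[0x08]=0x79

MEM[0x05,0x0f,0x08] = 90 90 79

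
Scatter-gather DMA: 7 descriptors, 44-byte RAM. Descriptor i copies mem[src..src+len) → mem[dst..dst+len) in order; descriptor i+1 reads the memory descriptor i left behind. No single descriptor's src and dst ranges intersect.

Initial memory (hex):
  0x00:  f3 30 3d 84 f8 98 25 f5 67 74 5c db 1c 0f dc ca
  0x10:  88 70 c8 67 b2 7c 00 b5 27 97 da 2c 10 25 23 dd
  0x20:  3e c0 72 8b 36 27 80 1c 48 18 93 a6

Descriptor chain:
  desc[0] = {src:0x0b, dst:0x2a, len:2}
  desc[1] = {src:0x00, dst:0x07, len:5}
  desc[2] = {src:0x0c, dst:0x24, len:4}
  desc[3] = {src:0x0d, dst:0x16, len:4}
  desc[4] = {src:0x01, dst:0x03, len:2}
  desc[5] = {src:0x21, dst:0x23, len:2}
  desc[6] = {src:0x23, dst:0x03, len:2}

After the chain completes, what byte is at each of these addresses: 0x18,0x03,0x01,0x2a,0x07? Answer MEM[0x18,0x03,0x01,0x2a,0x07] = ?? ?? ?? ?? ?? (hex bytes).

MEM[0x18,0x03,0x01,0x2a,0x07] = ca c0 30 db f3

D0: mem[0x2a..0x2b] <- [db 1c]
D1: mem[0x07..0x0b] <- [f3 30 3d 84 f8]
D2: mem[0x24..0x27] <- [1c 0f dc ca]
D3: mem[0x16..0x19] <- [0f dc ca 88]
D4: mem[0x03..0x04] <- [30 3d]
D5: mem[0x23..0x24] <- [c0 72]
D6: mem[0x03..0x04] <- [c0 72]
query mem[0x18]=0xca, mem[0x03]=0xc0, mem[0x01]=0x30, mem[0x2a]=0xdb, mem[0x07]=0xf3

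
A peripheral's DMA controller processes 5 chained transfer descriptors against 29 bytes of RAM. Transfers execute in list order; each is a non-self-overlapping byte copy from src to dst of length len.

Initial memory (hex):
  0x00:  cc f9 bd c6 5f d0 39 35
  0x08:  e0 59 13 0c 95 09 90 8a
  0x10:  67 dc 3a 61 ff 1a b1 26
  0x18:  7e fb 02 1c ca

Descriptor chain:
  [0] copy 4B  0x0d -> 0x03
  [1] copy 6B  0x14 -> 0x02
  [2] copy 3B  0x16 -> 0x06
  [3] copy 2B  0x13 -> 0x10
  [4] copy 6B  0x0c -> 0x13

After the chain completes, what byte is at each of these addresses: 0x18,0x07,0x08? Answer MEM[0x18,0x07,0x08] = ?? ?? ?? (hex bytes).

MEM[0x18,0x07,0x08] = ff 26 7e

D0: mem[0x03..0x06] <- [09 90 8a 67]
D1: mem[0x02..0x07] <- [ff 1a b1 26 7e fb]
D2: mem[0x06..0x08] <- [b1 26 7e]
D3: mem[0x10..0x11] <- [61 ff]
D4: mem[0x13..0x18] <- [95 09 90 8a 61 ff]
query mem[0x18]=0xff, mem[0x07]=0x26, mem[0x08]=0x7e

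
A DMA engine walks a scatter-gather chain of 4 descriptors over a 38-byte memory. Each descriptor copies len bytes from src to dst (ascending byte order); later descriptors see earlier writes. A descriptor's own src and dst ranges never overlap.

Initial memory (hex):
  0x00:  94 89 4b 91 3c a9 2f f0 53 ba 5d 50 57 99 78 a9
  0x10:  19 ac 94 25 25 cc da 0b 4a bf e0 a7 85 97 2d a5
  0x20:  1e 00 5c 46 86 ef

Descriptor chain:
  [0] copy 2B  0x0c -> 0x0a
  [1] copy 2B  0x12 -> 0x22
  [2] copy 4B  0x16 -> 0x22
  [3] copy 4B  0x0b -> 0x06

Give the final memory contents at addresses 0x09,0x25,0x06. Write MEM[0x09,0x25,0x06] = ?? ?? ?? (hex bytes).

#0 dst[0x0a+2] := {0x57,0x99}
#1 dst[0x22+2] := {0x94,0x25}
#2 dst[0x22+4] := {0xda,0x0b,0x4a,0xbf}
#3 dst[0x06+4] := {0x99,0x57,0x99,0x78}
query mem[0x09]=0x78, mem[0x25]=0xbf, mem[0x06]=0x99

MEM[0x09,0x25,0x06] = 78 bf 99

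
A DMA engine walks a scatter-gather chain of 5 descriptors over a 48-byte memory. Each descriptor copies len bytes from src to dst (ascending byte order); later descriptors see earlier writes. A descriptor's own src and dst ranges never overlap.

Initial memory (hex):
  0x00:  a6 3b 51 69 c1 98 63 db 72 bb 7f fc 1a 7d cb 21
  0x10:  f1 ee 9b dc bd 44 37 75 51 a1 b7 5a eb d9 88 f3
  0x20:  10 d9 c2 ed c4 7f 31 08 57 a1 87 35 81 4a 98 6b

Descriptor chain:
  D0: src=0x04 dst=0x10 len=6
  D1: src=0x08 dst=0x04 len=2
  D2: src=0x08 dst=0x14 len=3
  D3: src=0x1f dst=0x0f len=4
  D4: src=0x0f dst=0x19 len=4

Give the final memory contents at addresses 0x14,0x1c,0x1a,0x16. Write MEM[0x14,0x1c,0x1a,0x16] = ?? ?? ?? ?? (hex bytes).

MEM[0x14,0x1c,0x1a,0x16] = 72 c2 10 7f

#0 dst[0x10+6] := {0xc1,0x98,0x63,0xdb,0x72,0xbb}
#1 dst[0x04+2] := {0x72,0xbb}
#2 dst[0x14+3] := {0x72,0xbb,0x7f}
#3 dst[0x0f+4] := {0xf3,0x10,0xd9,0xc2}
#4 dst[0x19+4] := {0xf3,0x10,0xd9,0xc2}
query mem[0x14]=0x72, mem[0x1c]=0xc2, mem[0x1a]=0x10, mem[0x16]=0x7f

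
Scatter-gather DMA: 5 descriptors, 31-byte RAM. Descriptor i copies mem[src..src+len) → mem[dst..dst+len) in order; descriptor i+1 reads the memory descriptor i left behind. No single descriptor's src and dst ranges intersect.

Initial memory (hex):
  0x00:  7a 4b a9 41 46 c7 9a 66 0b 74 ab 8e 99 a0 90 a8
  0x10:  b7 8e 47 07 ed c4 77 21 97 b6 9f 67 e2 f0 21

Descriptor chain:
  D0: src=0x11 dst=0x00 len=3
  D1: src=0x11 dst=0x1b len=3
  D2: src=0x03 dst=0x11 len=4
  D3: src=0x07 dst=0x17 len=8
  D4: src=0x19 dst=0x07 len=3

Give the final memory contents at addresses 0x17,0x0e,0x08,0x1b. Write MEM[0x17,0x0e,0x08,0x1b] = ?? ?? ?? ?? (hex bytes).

#0 dst[0x00+3] := {0x8e,0x47,0x07}
#1 dst[0x1b+3] := {0x8e,0x47,0x07}
#2 dst[0x11+4] := {0x41,0x46,0xc7,0x9a}
#3 dst[0x17+8] := {0x66,0x0b,0x74,0xab,0x8e,0x99,0xa0,0x90}
#4 dst[0x07+3] := {0x74,0xab,0x8e}
query mem[0x17]=0x66, mem[0x0e]=0x90, mem[0x08]=0xab, mem[0x1b]=0x8e

MEM[0x17,0x0e,0x08,0x1b] = 66 90 ab 8e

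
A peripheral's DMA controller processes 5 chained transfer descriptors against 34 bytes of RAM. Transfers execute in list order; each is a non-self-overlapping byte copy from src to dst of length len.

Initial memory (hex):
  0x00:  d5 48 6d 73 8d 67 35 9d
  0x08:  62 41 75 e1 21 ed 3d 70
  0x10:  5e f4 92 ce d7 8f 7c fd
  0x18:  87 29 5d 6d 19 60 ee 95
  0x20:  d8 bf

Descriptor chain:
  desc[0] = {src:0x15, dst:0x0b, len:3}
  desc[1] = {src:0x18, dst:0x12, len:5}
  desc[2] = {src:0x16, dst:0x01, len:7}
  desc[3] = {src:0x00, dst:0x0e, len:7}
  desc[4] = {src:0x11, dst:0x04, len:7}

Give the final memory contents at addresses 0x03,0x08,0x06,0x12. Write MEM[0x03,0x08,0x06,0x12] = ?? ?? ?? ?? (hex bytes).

MEM[0x03,0x08,0x06,0x12] = 87 6d 5d 29

[0] 0x15->0x0b len=3 : 8f 7c fd
[1] 0x18->0x12 len=5 : 87 29 5d 6d 19
[2] 0x16->0x01 len=7 : 19 fd 87 29 5d 6d 19
[3] 0x00->0x0e len=7 : d5 19 fd 87 29 5d 6d
[4] 0x11->0x04 len=7 : 87 29 5d 6d 6d 19 fd
query mem[0x03]=0x87, mem[0x08]=0x6d, mem[0x06]=0x5d, mem[0x12]=0x29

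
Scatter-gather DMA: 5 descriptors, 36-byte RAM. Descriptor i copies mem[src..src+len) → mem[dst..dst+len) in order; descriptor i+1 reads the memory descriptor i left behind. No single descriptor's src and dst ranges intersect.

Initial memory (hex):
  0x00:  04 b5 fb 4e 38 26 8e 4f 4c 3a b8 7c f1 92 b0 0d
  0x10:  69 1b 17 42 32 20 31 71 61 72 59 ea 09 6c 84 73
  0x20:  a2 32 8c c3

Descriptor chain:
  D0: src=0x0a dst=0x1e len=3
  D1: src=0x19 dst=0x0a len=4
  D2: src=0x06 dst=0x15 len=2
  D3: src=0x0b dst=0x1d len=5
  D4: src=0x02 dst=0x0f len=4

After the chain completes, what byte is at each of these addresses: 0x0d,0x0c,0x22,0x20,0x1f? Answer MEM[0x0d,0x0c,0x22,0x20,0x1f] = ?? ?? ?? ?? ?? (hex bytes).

#0 dst[0x1e+3] := {0xb8,0x7c,0xf1}
#1 dst[0x0a+4] := {0x72,0x59,0xea,0x09}
#2 dst[0x15+2] := {0x8e,0x4f}
#3 dst[0x1d+5] := {0x59,0xea,0x09,0xb0,0x0d}
#4 dst[0x0f+4] := {0xfb,0x4e,0x38,0x26}
query mem[0x0d]=0x09, mem[0x0c]=0xea, mem[0x22]=0x8c, mem[0x20]=0xb0, mem[0x1f]=0x09

MEM[0x0d,0x0c,0x22,0x20,0x1f] = 09 ea 8c b0 09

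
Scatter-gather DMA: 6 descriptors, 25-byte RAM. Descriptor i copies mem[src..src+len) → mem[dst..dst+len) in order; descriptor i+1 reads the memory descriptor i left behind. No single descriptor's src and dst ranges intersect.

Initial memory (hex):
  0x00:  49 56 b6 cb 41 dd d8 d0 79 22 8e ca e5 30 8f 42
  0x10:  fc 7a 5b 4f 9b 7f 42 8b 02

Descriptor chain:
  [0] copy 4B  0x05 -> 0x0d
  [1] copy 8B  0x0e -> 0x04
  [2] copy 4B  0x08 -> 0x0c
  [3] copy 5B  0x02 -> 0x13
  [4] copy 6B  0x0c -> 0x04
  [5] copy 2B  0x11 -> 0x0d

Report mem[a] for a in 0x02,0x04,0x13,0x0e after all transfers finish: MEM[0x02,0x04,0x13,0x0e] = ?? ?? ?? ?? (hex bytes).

  after D0: wrote 4B at 0x0d = ddd8d079
  after D1: wrote 8B at 0x04 = d8d0797a5b4f9b7f
  after D2: wrote 4B at 0x0c = 5b4f9b7f
  after D3: wrote 5B at 0x13 = b6cbd8d079
  after D4: wrote 6B at 0x04 = 5b4f9b7f797a
  after D5: wrote 2B at 0x0d = 7a5b
query mem[0x02]=0xb6, mem[0x04]=0x5b, mem[0x13]=0xb6, mem[0x0e]=0x5b

MEM[0x02,0x04,0x13,0x0e] = b6 5b b6 5b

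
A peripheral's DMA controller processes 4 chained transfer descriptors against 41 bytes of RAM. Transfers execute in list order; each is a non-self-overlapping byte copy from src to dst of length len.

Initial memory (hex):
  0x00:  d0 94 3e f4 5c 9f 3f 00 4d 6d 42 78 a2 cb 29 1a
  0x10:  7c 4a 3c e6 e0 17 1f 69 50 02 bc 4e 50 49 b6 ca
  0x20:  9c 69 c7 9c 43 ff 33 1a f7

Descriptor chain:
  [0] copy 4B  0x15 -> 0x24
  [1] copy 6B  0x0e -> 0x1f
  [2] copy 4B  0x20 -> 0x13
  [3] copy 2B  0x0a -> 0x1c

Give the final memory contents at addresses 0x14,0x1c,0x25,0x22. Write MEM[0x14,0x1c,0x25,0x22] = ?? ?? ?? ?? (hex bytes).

MEM[0x14,0x1c,0x25,0x22] = 7c 42 1f 4a

D0: mem[0x24..0x27] <- [17 1f 69 50]
D1: mem[0x1f..0x24] <- [29 1a 7c 4a 3c e6]
D2: mem[0x13..0x16] <- [1a 7c 4a 3c]
D3: mem[0x1c..0x1d] <- [42 78]
query mem[0x14]=0x7c, mem[0x1c]=0x42, mem[0x25]=0x1f, mem[0x22]=0x4a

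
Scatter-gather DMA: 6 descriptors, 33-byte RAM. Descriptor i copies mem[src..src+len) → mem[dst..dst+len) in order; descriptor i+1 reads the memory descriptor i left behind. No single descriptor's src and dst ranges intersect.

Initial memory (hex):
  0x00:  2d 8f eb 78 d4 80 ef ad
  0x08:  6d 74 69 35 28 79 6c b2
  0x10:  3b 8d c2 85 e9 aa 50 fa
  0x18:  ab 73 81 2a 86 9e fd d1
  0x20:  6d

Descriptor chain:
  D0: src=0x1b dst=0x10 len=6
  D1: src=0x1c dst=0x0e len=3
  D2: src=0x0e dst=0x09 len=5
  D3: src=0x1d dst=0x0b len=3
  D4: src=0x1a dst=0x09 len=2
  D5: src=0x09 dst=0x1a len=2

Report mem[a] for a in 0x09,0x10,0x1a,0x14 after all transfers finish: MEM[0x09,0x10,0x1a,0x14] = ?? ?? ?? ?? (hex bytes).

#0 dst[0x10+6] := {0x2a,0x86,0x9e,0xfd,0xd1,0x6d}
#1 dst[0x0e+3] := {0x86,0x9e,0xfd}
#2 dst[0x09+5] := {0x86,0x9e,0xfd,0x86,0x9e}
#3 dst[0x0b+3] := {0x9e,0xfd,0xd1}
#4 dst[0x09+2] := {0x81,0x2a}
#5 dst[0x1a+2] := {0x81,0x2a}
query mem[0x09]=0x81, mem[0x10]=0xfd, mem[0x1a]=0x81, mem[0x14]=0xd1

MEM[0x09,0x10,0x1a,0x14] = 81 fd 81 d1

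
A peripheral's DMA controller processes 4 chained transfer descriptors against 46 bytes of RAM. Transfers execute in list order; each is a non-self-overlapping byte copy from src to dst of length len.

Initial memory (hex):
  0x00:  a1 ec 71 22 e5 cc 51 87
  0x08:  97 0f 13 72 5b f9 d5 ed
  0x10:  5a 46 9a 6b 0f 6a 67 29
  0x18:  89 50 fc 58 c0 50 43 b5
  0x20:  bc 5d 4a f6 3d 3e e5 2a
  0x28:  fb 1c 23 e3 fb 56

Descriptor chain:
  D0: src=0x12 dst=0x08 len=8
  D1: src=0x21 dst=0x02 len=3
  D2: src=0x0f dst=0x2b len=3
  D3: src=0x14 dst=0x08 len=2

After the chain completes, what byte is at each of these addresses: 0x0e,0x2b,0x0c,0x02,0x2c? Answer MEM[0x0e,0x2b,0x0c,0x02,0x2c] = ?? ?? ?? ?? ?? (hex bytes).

MEM[0x0e,0x2b,0x0c,0x02,0x2c] = 89 50 67 5d 5a

  after D0: wrote 8B at 0x08 = 9a6b0f6a67298950
  after D1: wrote 3B at 0x02 = 5d4af6
  after D2: wrote 3B at 0x2b = 505a46
  after D3: wrote 2B at 0x08 = 0f6a
query mem[0x0e]=0x89, mem[0x2b]=0x50, mem[0x0c]=0x67, mem[0x02]=0x5d, mem[0x2c]=0x5a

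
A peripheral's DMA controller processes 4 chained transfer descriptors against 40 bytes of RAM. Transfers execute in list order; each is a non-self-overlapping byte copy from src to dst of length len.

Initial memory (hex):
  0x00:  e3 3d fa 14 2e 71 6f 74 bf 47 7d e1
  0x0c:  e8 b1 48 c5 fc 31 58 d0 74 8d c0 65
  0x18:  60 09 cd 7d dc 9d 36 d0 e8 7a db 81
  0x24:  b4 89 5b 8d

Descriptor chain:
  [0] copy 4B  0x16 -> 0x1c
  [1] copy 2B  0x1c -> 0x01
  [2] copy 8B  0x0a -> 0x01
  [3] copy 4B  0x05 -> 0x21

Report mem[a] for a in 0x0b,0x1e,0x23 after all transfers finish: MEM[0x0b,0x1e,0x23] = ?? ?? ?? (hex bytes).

MEM[0x0b,0x1e,0x23] = e1 60 fc

#0 dst[0x1c+4] := {0xc0,0x65,0x60,0x09}
#1 dst[0x01+2] := {0xc0,0x65}
#2 dst[0x01+8] := {0x7d,0xe1,0xe8,0xb1,0x48,0xc5,0xfc,0x31}
#3 dst[0x21+4] := {0x48,0xc5,0xfc,0x31}
query mem[0x0b]=0xe1, mem[0x1e]=0x60, mem[0x23]=0xfc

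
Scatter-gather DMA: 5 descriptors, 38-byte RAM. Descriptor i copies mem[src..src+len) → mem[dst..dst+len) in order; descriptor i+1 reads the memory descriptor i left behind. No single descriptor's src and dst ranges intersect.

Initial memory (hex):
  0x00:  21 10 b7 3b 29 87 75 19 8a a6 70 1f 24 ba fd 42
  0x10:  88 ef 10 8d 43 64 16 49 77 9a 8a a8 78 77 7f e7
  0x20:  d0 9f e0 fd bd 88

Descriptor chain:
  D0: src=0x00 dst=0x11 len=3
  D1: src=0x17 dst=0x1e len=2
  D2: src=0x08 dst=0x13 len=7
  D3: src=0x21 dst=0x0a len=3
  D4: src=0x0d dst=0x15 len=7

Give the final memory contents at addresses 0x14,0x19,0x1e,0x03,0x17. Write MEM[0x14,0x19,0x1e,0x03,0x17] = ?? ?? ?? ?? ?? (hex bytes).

MEM[0x14,0x19,0x1e,0x03,0x17] = a6 21 49 3b 42

D0: mem[0x11..0x13] <- [21 10 b7]
D1: mem[0x1e..0x1f] <- [49 77]
D2: mem[0x13..0x19] <- [8a a6 70 1f 24 ba fd]
D3: mem[0x0a..0x0c] <- [9f e0 fd]
D4: mem[0x15..0x1b] <- [ba fd 42 88 21 10 8a]
query mem[0x14]=0xa6, mem[0x19]=0x21, mem[0x1e]=0x49, mem[0x03]=0x3b, mem[0x17]=0x42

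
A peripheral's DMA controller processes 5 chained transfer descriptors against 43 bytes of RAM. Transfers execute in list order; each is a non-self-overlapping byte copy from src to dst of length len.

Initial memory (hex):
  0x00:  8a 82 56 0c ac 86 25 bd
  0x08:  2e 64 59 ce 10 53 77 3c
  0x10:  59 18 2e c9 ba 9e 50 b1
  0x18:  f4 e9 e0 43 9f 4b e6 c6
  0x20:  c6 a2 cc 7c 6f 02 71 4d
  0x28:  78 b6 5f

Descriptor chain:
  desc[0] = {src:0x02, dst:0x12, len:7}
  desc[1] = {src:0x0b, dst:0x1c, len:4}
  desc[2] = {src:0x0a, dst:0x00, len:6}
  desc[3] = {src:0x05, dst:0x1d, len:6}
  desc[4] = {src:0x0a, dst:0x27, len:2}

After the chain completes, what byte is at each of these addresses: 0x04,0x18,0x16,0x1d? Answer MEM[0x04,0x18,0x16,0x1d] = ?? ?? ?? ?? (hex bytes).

  after D0: wrote 7B at 0x12 = 560cac8625bd2e
  after D1: wrote 4B at 0x1c = ce105377
  after D2: wrote 6B at 0x00 = 59ce1053773c
  after D3: wrote 6B at 0x1d = 3c25bd2e6459
  after D4: wrote 2B at 0x27 = 59ce
query mem[0x04]=0x77, mem[0x18]=0x2e, mem[0x16]=0x25, mem[0x1d]=0x3c

MEM[0x04,0x18,0x16,0x1d] = 77 2e 25 3c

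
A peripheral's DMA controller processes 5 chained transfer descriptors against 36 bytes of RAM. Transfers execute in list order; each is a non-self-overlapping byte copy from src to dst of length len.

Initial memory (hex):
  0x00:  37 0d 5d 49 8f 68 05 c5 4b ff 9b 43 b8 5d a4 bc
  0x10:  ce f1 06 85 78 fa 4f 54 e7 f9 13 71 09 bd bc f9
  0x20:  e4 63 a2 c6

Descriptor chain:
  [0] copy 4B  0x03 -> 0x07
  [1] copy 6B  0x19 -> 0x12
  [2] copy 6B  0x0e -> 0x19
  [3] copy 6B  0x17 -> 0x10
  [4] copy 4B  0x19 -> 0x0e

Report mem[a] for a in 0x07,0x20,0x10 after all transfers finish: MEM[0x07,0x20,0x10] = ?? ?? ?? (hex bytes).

MEM[0x07,0x20,0x10] = 49 e4 ce

#0 dst[0x07+4] := {0x49,0x8f,0x68,0x05}
#1 dst[0x12+6] := {0xf9,0x13,0x71,0x09,0xbd,0xbc}
#2 dst[0x19+6] := {0xa4,0xbc,0xce,0xf1,0xf9,0x13}
#3 dst[0x10+6] := {0xbc,0xe7,0xa4,0xbc,0xce,0xf1}
#4 dst[0x0e+4] := {0xa4,0xbc,0xce,0xf1}
query mem[0x07]=0x49, mem[0x20]=0xe4, mem[0x10]=0xce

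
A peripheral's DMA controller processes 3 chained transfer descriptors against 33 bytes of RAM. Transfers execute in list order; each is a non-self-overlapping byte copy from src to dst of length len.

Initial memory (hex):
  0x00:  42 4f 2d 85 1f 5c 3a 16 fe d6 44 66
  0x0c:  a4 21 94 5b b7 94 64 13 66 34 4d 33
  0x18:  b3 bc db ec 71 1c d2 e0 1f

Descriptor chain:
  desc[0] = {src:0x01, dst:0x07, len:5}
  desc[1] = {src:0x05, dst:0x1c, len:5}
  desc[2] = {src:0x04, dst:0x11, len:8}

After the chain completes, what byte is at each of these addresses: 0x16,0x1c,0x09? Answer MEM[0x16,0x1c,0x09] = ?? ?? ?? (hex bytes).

#0 dst[0x07+5] := {0x4f,0x2d,0x85,0x1f,0x5c}
#1 dst[0x1c+5] := {0x5c,0x3a,0x4f,0x2d,0x85}
#2 dst[0x11+8] := {0x1f,0x5c,0x3a,0x4f,0x2d,0x85,0x1f,0x5c}
query mem[0x16]=0x85, mem[0x1c]=0x5c, mem[0x09]=0x85

MEM[0x16,0x1c,0x09] = 85 5c 85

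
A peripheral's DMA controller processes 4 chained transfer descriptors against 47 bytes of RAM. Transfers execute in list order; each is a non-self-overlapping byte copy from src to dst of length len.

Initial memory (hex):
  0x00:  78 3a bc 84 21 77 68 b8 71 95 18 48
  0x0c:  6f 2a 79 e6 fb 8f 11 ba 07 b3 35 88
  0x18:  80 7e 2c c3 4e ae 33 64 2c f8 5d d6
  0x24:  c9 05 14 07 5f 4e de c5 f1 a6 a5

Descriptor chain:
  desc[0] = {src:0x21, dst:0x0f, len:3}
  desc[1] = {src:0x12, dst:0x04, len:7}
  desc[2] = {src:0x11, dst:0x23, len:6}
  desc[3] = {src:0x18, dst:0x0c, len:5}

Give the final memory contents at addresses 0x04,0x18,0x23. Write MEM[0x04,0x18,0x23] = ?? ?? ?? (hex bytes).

D0: mem[0x0f..0x11] <- [f8 5d d6]
D1: mem[0x04..0x0a] <- [11 ba 07 b3 35 88 80]
D2: mem[0x23..0x28] <- [d6 11 ba 07 b3 35]
D3: mem[0x0c..0x10] <- [80 7e 2c c3 4e]
query mem[0x04]=0x11, mem[0x18]=0x80, mem[0x23]=0xd6

MEM[0x04,0x18,0x23] = 11 80 d6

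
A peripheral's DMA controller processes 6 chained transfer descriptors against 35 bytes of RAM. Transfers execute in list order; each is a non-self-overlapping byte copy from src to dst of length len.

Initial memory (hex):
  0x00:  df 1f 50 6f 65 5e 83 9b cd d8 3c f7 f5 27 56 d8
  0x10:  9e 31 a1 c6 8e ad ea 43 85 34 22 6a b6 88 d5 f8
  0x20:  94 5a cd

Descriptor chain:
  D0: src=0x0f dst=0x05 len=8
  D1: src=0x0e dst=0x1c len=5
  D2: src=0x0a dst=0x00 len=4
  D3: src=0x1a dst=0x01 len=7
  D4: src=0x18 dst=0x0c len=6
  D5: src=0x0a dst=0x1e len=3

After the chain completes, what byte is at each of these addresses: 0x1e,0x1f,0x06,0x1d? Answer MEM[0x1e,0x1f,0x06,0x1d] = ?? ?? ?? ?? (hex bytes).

MEM[0x1e,0x1f,0x06,0x1d] = 8e ad 31 d8

D0: mem[0x05..0x0c] <- [d8 9e 31 a1 c6 8e ad ea]
D1: mem[0x1c..0x20] <- [56 d8 9e 31 a1]
D2: mem[0x00..0x03] <- [8e ad ea 27]
D3: mem[0x01..0x07] <- [22 6a 56 d8 9e 31 a1]
D4: mem[0x0c..0x11] <- [85 34 22 6a 56 d8]
D5: mem[0x1e..0x20] <- [8e ad 85]
query mem[0x1e]=0x8e, mem[0x1f]=0xad, mem[0x06]=0x31, mem[0x1d]=0xd8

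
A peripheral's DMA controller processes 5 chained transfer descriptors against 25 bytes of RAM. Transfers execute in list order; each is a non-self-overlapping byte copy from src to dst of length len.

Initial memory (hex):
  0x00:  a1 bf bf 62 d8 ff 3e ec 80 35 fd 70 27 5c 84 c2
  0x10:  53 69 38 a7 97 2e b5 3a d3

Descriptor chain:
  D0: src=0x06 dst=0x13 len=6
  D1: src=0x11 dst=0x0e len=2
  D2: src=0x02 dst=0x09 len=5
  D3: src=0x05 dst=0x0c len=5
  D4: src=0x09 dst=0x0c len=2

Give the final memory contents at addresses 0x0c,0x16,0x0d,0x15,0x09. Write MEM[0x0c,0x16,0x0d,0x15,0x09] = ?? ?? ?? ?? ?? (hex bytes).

MEM[0x0c,0x16,0x0d,0x15,0x09] = bf 35 62 80 bf

#0 dst[0x13+6] := {0x3e,0xec,0x80,0x35,0xfd,0x70}
#1 dst[0x0e+2] := {0x69,0x38}
#2 dst[0x09+5] := {0xbf,0x62,0xd8,0xff,0x3e}
#3 dst[0x0c+5] := {0xff,0x3e,0xec,0x80,0xbf}
#4 dst[0x0c+2] := {0xbf,0x62}
query mem[0x0c]=0xbf, mem[0x16]=0x35, mem[0x0d]=0x62, mem[0x15]=0x80, mem[0x09]=0xbf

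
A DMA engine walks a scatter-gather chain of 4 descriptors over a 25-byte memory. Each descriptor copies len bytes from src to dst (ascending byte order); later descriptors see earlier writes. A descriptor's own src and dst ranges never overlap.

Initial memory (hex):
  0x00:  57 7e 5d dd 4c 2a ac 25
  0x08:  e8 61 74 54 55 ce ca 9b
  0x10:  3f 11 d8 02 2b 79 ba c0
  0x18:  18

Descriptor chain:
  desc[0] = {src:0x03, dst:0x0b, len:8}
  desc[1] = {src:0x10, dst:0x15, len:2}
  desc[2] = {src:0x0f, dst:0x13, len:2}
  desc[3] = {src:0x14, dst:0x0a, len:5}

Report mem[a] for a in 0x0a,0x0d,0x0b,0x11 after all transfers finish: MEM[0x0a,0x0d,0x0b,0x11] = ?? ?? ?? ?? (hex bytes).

MEM[0x0a,0x0d,0x0b,0x11] = e8 c0 e8 61

  after D0: wrote 8B at 0x0b = dd4c2aac25e86174
  after D1: wrote 2B at 0x15 = e861
  after D2: wrote 2B at 0x13 = 25e8
  after D3: wrote 5B at 0x0a = e8e861c018
query mem[0x0a]=0xe8, mem[0x0d]=0xc0, mem[0x0b]=0xe8, mem[0x11]=0x61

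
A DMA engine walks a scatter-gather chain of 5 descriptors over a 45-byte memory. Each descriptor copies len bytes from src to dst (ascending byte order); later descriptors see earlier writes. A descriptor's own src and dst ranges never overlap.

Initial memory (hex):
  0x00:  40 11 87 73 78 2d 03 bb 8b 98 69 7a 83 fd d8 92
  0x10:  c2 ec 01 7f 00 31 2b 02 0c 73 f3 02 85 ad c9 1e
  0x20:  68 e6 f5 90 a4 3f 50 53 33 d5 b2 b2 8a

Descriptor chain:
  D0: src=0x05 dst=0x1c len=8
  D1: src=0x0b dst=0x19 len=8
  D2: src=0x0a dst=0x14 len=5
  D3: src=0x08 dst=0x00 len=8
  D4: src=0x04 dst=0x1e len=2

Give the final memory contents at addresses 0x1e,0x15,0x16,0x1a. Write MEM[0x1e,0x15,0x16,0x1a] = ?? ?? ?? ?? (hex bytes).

MEM[0x1e,0x15,0x16,0x1a] = 83 7a 83 83

D0: mem[0x1c..0x23] <- [2d 03 bb 8b 98 69 7a 83]
D1: mem[0x19..0x20] <- [7a 83 fd d8 92 c2 ec 01]
D2: mem[0x14..0x18] <- [69 7a 83 fd d8]
D3: mem[0x00..0x07] <- [8b 98 69 7a 83 fd d8 92]
D4: mem[0x1e..0x1f] <- [83 fd]
query mem[0x1e]=0x83, mem[0x15]=0x7a, mem[0x16]=0x83, mem[0x1a]=0x83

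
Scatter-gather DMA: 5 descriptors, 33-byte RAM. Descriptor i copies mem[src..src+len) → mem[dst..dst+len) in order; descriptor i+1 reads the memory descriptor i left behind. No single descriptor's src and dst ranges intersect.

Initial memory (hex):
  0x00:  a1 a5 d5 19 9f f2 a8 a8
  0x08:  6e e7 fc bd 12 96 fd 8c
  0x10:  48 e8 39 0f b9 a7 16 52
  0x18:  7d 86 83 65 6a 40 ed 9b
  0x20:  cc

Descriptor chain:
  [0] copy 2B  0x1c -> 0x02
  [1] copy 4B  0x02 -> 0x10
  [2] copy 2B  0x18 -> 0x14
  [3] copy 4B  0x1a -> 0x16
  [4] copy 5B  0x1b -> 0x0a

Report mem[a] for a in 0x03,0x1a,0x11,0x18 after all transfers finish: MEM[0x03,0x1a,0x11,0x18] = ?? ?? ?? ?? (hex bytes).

[0] 0x1c->0x02 len=2 : 6a 40
[1] 0x02->0x10 len=4 : 6a 40 9f f2
[2] 0x18->0x14 len=2 : 7d 86
[3] 0x1a->0x16 len=4 : 83 65 6a 40
[4] 0x1b->0x0a len=5 : 65 6a 40 ed 9b
query mem[0x03]=0x40, mem[0x1a]=0x83, mem[0x11]=0x40, mem[0x18]=0x6a

MEM[0x03,0x1a,0x11,0x18] = 40 83 40 6a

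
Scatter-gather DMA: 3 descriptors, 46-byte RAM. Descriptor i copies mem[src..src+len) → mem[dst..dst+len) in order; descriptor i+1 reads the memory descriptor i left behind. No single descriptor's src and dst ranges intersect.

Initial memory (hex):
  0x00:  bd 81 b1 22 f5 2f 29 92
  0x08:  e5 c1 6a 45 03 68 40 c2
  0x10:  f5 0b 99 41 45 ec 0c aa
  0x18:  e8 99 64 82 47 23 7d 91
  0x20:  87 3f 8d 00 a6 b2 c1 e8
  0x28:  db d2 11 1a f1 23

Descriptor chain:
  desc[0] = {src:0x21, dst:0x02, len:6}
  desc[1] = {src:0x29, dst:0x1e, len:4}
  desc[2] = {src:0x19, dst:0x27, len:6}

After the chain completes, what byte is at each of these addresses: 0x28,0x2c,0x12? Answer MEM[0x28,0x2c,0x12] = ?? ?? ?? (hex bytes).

#0 dst[0x02+6] := {0x3f,0x8d,0x00,0xa6,0xb2,0xc1}
#1 dst[0x1e+4] := {0xd2,0x11,0x1a,0xf1}
#2 dst[0x27+6] := {0x99,0x64,0x82,0x47,0x23,0xd2}
query mem[0x28]=0x64, mem[0x2c]=0xd2, mem[0x12]=0x99

MEM[0x28,0x2c,0x12] = 64 d2 99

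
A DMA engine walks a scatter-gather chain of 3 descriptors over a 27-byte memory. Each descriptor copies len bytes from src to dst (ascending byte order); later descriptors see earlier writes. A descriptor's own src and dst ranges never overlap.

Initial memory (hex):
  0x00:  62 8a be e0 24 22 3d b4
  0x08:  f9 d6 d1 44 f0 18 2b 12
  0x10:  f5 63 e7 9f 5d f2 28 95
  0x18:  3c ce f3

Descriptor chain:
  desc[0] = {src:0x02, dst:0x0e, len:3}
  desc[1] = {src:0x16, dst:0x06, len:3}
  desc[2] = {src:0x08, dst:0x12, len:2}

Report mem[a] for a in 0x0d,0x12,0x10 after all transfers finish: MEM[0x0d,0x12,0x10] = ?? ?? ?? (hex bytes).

MEM[0x0d,0x12,0x10] = 18 3c 24

D0: mem[0x0e..0x10] <- [be e0 24]
D1: mem[0x06..0x08] <- [28 95 3c]
D2: mem[0x12..0x13] <- [3c d6]
query mem[0x0d]=0x18, mem[0x12]=0x3c, mem[0x10]=0x24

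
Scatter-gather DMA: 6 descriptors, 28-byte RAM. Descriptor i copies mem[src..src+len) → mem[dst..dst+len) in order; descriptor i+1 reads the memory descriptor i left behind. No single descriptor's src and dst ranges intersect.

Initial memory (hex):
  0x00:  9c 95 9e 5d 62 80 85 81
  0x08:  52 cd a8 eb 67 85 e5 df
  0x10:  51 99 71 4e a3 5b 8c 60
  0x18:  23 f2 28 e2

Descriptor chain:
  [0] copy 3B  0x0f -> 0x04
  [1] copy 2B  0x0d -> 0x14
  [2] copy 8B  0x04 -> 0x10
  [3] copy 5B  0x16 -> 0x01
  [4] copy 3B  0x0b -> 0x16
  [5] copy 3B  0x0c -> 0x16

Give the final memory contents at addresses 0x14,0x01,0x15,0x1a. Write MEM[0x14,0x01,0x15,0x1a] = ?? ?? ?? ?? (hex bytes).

  after D0: wrote 3B at 0x04 = df5199
  after D1: wrote 2B at 0x14 = 85e5
  after D2: wrote 8B at 0x10 = df51998152cda8eb
  after D3: wrote 5B at 0x01 = a8eb23f228
  after D4: wrote 3B at 0x16 = eb6785
  after D5: wrote 3B at 0x16 = 6785e5
query mem[0x14]=0x52, mem[0x01]=0xa8, mem[0x15]=0xcd, mem[0x1a]=0x28

MEM[0x14,0x01,0x15,0x1a] = 52 a8 cd 28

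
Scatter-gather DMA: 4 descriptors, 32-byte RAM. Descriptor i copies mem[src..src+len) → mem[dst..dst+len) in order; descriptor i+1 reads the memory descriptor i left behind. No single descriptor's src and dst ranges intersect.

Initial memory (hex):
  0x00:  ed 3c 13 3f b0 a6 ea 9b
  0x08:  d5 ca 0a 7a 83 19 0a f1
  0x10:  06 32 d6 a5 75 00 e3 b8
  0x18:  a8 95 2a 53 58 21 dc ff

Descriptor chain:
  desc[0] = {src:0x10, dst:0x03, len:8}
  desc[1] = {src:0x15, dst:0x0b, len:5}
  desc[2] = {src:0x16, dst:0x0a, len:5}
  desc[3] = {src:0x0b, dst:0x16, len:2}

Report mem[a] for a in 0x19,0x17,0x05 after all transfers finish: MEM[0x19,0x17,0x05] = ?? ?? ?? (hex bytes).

MEM[0x19,0x17,0x05] = 95 a8 d6

  after D0: wrote 8B at 0x03 = 0632d6a57500e3b8
  after D1: wrote 5B at 0x0b = 00e3b8a895
  after D2: wrote 5B at 0x0a = e3b8a8952a
  after D3: wrote 2B at 0x16 = b8a8
query mem[0x19]=0x95, mem[0x17]=0xa8, mem[0x05]=0xd6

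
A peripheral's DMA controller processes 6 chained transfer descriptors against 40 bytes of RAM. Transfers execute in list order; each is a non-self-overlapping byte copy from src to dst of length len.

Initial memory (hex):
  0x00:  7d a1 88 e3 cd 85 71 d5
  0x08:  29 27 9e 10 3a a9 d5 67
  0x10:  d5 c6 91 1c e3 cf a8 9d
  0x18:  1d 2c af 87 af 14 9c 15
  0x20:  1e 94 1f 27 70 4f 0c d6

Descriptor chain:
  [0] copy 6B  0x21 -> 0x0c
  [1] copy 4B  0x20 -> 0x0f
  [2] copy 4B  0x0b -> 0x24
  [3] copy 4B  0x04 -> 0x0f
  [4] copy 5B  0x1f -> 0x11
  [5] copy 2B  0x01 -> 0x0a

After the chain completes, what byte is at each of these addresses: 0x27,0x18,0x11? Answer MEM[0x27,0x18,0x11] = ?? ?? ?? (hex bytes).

MEM[0x27,0x18,0x11] = 27 1d 15

[0] 0x21->0x0c len=6 : 94 1f 27 70 4f 0c
[1] 0x20->0x0f len=4 : 1e 94 1f 27
[2] 0x0b->0x24 len=4 : 10 94 1f 27
[3] 0x04->0x0f len=4 : cd 85 71 d5
[4] 0x1f->0x11 len=5 : 15 1e 94 1f 27
[5] 0x01->0x0a len=2 : a1 88
query mem[0x27]=0x27, mem[0x18]=0x1d, mem[0x11]=0x15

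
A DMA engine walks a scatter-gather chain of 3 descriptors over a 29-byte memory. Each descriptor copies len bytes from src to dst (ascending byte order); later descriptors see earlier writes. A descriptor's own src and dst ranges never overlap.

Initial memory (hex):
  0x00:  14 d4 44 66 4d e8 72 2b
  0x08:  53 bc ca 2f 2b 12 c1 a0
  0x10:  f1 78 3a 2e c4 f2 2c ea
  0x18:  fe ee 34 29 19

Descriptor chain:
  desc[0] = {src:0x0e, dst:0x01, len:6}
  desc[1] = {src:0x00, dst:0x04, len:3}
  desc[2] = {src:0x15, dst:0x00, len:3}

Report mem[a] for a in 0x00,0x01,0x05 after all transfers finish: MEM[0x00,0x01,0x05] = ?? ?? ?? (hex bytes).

MEM[0x00,0x01,0x05] = f2 2c c1

D0: mem[0x01..0x06] <- [c1 a0 f1 78 3a 2e]
D1: mem[0x04..0x06] <- [14 c1 a0]
D2: mem[0x00..0x02] <- [f2 2c ea]
query mem[0x00]=0xf2, mem[0x01]=0x2c, mem[0x05]=0xc1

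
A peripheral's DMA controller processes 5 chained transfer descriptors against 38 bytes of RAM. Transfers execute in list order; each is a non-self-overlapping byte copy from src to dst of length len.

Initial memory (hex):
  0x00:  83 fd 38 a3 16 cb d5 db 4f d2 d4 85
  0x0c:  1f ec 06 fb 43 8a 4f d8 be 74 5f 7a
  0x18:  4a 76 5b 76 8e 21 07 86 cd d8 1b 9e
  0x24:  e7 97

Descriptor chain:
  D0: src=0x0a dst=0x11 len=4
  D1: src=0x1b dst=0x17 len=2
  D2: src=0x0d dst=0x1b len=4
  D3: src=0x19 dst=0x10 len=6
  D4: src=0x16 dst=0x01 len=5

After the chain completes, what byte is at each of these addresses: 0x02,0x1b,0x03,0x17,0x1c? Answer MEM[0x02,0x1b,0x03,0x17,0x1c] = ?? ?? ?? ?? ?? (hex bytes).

[0] 0x0a->0x11 len=4 : d4 85 1f ec
[1] 0x1b->0x17 len=2 : 76 8e
[2] 0x0d->0x1b len=4 : ec 06 fb 43
[3] 0x19->0x10 len=6 : 76 5b ec 06 fb 43
[4] 0x16->0x01 len=5 : 5f 76 8e 76 5b
query mem[0x02]=0x76, mem[0x1b]=0xec, mem[0x03]=0x8e, mem[0x17]=0x76, mem[0x1c]=0x06

MEM[0x02,0x1b,0x03,0x17,0x1c] = 76 ec 8e 76 06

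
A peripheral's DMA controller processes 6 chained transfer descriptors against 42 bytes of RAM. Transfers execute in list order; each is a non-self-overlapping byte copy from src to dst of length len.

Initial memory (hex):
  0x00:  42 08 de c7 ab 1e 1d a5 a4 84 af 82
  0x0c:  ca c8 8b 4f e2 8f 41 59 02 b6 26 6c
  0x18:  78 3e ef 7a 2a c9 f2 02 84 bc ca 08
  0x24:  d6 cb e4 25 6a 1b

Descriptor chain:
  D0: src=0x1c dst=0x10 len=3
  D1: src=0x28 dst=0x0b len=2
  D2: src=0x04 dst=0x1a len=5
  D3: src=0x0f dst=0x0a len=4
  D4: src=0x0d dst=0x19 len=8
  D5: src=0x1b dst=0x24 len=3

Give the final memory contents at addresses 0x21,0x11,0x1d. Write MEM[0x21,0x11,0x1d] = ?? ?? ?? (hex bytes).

D0: mem[0x10..0x12] <- [2a c9 f2]
D1: mem[0x0b..0x0c] <- [6a 1b]
D2: mem[0x1a..0x1e] <- [ab 1e 1d a5 a4]
D3: mem[0x0a..0x0d] <- [4f 2a c9 f2]
D4: mem[0x19..0x20] <- [f2 8b 4f 2a c9 f2 59 02]
D5: mem[0x24..0x26] <- [4f 2a c9]
query mem[0x21]=0xbc, mem[0x11]=0xc9, mem[0x1d]=0xc9

MEM[0x21,0x11,0x1d] = bc c9 c9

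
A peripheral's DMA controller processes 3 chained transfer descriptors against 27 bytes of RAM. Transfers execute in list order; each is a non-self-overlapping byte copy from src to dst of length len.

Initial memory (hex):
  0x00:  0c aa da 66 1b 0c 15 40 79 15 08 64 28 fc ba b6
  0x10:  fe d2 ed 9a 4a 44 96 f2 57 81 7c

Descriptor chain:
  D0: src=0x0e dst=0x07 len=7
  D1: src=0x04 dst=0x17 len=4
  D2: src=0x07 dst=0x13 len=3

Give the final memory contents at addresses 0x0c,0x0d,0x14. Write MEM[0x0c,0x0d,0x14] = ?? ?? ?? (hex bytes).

MEM[0x0c,0x0d,0x14] = 9a 4a b6

D0: mem[0x07..0x0d] <- [ba b6 fe d2 ed 9a 4a]
D1: mem[0x17..0x1a] <- [1b 0c 15 ba]
D2: mem[0x13..0x15] <- [ba b6 fe]
query mem[0x0c]=0x9a, mem[0x0d]=0x4a, mem[0x14]=0xb6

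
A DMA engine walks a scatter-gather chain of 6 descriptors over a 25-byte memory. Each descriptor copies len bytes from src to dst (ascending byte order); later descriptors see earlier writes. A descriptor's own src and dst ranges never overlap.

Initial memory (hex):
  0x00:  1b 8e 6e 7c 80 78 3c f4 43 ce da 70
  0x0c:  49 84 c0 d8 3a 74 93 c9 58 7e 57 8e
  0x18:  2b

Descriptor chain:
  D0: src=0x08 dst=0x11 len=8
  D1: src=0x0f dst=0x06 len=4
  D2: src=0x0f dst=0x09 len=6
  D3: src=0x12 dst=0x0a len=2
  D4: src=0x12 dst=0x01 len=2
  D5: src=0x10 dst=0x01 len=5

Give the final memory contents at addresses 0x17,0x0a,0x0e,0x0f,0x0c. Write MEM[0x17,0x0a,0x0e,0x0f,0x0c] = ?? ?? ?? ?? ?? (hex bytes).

  after D0: wrote 8B at 0x11 = 43ceda704984c0d8
  after D1: wrote 4B at 0x06 = d83a43ce
  after D2: wrote 6B at 0x09 = d83a43ceda70
  after D3: wrote 2B at 0x0a = ceda
  after D4: wrote 2B at 0x01 = ceda
  after D5: wrote 5B at 0x01 = 3a43ceda70
query mem[0x17]=0xc0, mem[0x0a]=0xce, mem[0x0e]=0x70, mem[0x0f]=0xd8, mem[0x0c]=0xce

MEM[0x17,0x0a,0x0e,0x0f,0x0c] = c0 ce 70 d8 ce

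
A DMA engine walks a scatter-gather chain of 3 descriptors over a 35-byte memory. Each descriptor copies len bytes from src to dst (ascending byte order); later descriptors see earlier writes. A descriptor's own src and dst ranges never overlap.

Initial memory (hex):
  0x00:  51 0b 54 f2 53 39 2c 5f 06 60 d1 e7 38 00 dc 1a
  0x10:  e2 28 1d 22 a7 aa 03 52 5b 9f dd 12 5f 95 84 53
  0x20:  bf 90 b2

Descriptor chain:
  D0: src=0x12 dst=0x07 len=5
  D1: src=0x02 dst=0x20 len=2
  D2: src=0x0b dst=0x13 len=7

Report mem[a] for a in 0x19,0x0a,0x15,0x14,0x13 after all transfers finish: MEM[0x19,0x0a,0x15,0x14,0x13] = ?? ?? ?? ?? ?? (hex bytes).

MEM[0x19,0x0a,0x15,0x14,0x13] = 28 aa 00 38 03

[0] 0x12->0x07 len=5 : 1d 22 a7 aa 03
[1] 0x02->0x20 len=2 : 54 f2
[2] 0x0b->0x13 len=7 : 03 38 00 dc 1a e2 28
query mem[0x19]=0x28, mem[0x0a]=0xaa, mem[0x15]=0x00, mem[0x14]=0x38, mem[0x13]=0x03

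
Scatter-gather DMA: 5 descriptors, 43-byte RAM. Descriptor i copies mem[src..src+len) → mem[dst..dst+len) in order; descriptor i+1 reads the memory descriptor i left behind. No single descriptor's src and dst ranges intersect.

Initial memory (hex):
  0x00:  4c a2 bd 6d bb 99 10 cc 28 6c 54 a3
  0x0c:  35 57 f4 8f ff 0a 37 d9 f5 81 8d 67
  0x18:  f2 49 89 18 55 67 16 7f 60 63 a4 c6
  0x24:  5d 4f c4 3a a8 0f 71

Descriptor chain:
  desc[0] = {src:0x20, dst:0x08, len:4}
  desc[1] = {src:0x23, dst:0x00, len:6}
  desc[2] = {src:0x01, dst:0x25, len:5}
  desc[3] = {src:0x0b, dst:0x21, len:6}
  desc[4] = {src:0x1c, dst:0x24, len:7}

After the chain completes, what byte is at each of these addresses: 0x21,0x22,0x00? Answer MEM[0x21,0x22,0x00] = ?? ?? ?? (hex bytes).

MEM[0x21,0x22,0x00] = c6 35 c6

[0] 0x20->0x08 len=4 : 60 63 a4 c6
[1] 0x23->0x00 len=6 : c6 5d 4f c4 3a a8
[2] 0x01->0x25 len=5 : 5d 4f c4 3a a8
[3] 0x0b->0x21 len=6 : c6 35 57 f4 8f ff
[4] 0x1c->0x24 len=7 : 55 67 16 7f 60 c6 35
query mem[0x21]=0xc6, mem[0x22]=0x35, mem[0x00]=0xc6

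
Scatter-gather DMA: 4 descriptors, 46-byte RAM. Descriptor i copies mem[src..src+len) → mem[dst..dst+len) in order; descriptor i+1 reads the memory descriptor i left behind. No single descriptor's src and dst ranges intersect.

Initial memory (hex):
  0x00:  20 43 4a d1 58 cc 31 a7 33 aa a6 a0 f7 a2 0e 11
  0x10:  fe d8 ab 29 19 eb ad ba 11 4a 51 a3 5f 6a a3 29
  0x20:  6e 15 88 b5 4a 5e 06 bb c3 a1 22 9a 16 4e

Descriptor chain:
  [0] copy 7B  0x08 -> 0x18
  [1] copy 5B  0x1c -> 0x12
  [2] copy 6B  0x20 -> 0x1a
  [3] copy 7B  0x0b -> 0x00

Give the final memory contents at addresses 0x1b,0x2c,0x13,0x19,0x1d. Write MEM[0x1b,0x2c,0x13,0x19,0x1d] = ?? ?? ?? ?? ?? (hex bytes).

  after D0: wrote 7B at 0x18 = 33aaa6a0f7a20e
  after D1: wrote 5B at 0x12 = f7a20e296e
  after D2: wrote 6B at 0x1a = 6e1588b54a5e
  after D3: wrote 7B at 0x00 = a0f7a20e11fed8
query mem[0x1b]=0x15, mem[0x2c]=0x16, mem[0x13]=0xa2, mem[0x19]=0xaa, mem[0x1d]=0xb5

MEM[0x1b,0x2c,0x13,0x19,0x1d] = 15 16 a2 aa b5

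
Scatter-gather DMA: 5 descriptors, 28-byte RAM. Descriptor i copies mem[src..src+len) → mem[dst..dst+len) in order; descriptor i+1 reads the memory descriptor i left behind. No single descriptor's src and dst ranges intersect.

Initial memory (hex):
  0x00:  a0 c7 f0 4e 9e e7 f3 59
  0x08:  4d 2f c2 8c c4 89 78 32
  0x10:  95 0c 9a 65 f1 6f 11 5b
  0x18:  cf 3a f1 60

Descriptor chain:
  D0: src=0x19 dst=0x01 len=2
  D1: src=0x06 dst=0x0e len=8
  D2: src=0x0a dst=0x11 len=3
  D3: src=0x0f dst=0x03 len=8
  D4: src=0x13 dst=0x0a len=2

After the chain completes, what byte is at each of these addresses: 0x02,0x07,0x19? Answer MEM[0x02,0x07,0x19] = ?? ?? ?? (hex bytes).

[0] 0x19->0x01 len=2 : 3a f1
[1] 0x06->0x0e len=8 : f3 59 4d 2f c2 8c c4 89
[2] 0x0a->0x11 len=3 : c2 8c c4
[3] 0x0f->0x03 len=8 : 59 4d c2 8c c4 c4 89 11
[4] 0x13->0x0a len=2 : c4 c4
query mem[0x02]=0xf1, mem[0x07]=0xc4, mem[0x19]=0x3a

MEM[0x02,0x07,0x19] = f1 c4 3a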